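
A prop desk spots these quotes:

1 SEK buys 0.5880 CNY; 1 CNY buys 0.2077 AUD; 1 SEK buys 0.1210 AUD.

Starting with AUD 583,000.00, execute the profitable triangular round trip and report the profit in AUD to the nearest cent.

Profit: AUD 5,432.98

Profitable loop is AUD → SEK → CNY → AUD:
AUD 583,000.00 ÷ 0.1210 = SEK 4,818,181.82
SEK 4,818,181.82 × 0.5880 = CNY 2,833,090.91
CNY 2,833,090.91 × 0.2077 = AUD 588,432.98
Profit = AUD 588,432.98 − AUD 583,000.00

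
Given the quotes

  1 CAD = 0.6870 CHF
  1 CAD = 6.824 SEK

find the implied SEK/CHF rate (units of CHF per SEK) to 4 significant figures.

1 SEK ÷ 6.824 = 0.146542 CAD
0.146542 CAD × 0.6870 = 0.100674 CHF

SEK/CHF = 0.1007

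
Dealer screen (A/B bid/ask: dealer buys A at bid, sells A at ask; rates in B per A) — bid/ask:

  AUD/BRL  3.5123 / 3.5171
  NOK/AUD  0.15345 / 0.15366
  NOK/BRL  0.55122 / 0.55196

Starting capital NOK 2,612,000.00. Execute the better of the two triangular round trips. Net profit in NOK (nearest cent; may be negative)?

Net profit: NOK 52,112.71

Best loop NOK → BRL → AUD → NOK:
NOK 2,612,000.00 × 0.55122 (sell NOK at bid) = BRL 1,439,786.64
BRL 1,439,786.64 ÷ 3.5171 (buy AUD at ask) = AUD 409,367.56
AUD 409,367.56 ÷ 0.15366 (buy NOK at ask) = NOK 2,664,112.71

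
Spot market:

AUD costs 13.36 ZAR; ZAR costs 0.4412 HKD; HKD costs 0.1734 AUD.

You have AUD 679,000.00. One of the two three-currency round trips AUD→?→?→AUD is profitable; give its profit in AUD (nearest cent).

Profitable loop is AUD → ZAR → HKD → AUD:
AUD 679,000.00 × 13.36 = ZAR 9,071,440.00
ZAR 9,071,440.00 × 0.4412 = HKD 4,002,319.33
HKD 4,002,319.33 × 0.1734 = AUD 694,002.17
Profit = AUD 694,002.17 − AUD 679,000.00

Profit: AUD 15,002.17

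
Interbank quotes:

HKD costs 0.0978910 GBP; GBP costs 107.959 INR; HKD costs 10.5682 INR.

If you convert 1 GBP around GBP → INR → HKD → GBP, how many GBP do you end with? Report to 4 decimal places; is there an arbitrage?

Around GBP → INR → HKD → GBP: 1 × 107.959 ÷ 10.5682 × 0.0978910 = 1.000001
Product ≈ 1 (deviation 0.000%, within rounding noise).

1.0000 (no arbitrage)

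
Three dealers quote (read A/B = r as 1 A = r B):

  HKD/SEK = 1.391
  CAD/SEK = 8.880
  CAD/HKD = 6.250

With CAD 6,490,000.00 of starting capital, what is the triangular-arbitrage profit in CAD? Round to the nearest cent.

Profitable loop is CAD → SEK → HKD → CAD:
CAD 6,490,000.00 × 8.880 = SEK 57,631,200.00
SEK 57,631,200.00 ÷ 1.391 = HKD 41,431,488.14
HKD 41,431,488.14 ÷ 6.250 = CAD 6,629,038.10
Profit = CAD 6,629,038.10 − CAD 6,490,000.00

Profit: CAD 139,038.10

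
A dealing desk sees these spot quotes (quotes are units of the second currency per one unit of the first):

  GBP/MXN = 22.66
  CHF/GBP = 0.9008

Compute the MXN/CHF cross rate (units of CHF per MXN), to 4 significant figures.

1 MXN ÷ 22.66 = 0.0441306 GBP
0.0441306 GBP ÷ 0.9008 = 0.0489905 CHF

MXN/CHF = 0.04899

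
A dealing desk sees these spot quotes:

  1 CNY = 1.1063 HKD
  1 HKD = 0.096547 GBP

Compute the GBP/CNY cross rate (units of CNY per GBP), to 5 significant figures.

GBP/CNY = 9.3624

1 GBP ÷ 0.096547 = 10.3576 HKD
10.3576 HKD ÷ 1.1063 = 9.36242 CNY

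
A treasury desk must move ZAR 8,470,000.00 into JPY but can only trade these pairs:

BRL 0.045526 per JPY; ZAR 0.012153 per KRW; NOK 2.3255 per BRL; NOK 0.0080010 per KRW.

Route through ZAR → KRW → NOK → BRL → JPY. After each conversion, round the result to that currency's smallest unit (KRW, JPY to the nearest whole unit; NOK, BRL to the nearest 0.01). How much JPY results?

ZAR 8,470,000.00 ÷ 0.012153 = KRW 696,947,256
KRW 696,947,256 × 0.0080010 = NOK 5,576,275.00
NOK 5,576,275.00 ÷ 2.3255 = BRL 2,397,882.18
BRL 2,397,882.18 ÷ 0.045526 = JPY 52,670,610

JPY 52,670,610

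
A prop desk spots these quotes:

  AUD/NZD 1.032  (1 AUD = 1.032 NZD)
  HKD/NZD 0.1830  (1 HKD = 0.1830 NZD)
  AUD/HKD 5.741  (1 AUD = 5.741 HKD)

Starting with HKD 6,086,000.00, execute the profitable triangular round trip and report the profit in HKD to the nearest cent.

Profit: HKD 109,707.23

Profitable loop is HKD → NZD → AUD → HKD:
HKD 6,086,000.00 × 0.1830 = NZD 1,113,738.00
NZD 1,113,738.00 ÷ 1.032 = AUD 1,079,203.49
AUD 1,079,203.49 × 5.741 = HKD 6,195,707.23
Profit = HKD 6,195,707.23 − HKD 6,086,000.00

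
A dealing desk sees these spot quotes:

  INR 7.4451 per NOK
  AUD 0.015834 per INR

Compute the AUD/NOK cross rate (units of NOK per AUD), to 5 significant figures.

1 AUD ÷ 0.015834 = 63.1552 INR
63.1552 INR ÷ 7.4451 = 8.48279 NOK

AUD/NOK = 8.4828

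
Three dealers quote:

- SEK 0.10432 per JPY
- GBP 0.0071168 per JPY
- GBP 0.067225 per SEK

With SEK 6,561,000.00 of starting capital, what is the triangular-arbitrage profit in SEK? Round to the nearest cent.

Profitable loop is SEK → JPY → GBP → SEK:
SEK 6,561,000.00 ÷ 0.10432 = JPY 62,893,021
JPY 62,893,021 × 0.0071168 = GBP 447,597.06
GBP 447,597.06 ÷ 0.067225 = SEK 6,658,193.46
Profit = SEK 6,658,193.46 − SEK 6,561,000.00

Profit: SEK 97,193.46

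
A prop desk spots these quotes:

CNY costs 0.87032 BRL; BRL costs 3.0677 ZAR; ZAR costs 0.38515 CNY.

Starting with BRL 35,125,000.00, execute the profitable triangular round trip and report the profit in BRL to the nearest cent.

Profit: BRL 994,196.89

Profitable loop is BRL → ZAR → CNY → BRL:
BRL 35,125,000.00 × 3.0677 = ZAR 107,752,962.50
ZAR 107,752,962.50 × 0.38515 = CNY 41,501,053.51
CNY 41,501,053.51 × 0.87032 = BRL 36,119,196.89
Profit = BRL 36,119,196.89 − BRL 35,125,000.00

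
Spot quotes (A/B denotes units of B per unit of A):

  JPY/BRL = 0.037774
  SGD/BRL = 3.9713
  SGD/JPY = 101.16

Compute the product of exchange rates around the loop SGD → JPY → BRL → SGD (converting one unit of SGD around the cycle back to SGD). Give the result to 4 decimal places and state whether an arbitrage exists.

0.9622 (arbitrage exists)

Around SGD → JPY → BRL → SGD: 1 × 101.16 × 0.037774 ÷ 3.9713 = 0.962208
Product < 1; profitable direction is SGD → BRL → JPY → SGD.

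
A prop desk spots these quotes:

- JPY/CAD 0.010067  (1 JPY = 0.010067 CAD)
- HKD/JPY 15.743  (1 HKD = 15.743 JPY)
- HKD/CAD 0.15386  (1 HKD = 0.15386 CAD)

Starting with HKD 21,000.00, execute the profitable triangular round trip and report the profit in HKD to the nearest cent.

Profit: HKD 631.23

Profitable loop is HKD → JPY → CAD → HKD:
HKD 21,000.00 × 15.743 = JPY 330,603
JPY 330,603 × 0.010067 = CAD 3,328.18
CAD 3,328.18 ÷ 0.15386 = HKD 21,631.23
Profit = HKD 21,631.23 − HKD 21,000.00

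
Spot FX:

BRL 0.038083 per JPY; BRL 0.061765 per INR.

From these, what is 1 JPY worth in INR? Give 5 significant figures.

1 JPY × 0.038083 = 0.038083 BRL
0.038083 BRL ÷ 0.061765 = 0.616579 INR

JPY/INR = 0.61658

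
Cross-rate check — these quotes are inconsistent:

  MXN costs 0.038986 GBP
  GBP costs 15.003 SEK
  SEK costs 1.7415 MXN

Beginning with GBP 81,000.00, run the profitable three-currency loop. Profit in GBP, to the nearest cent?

Profitable loop is GBP → SEK → MXN → GBP:
GBP 81,000.00 × 15.003 = SEK 1,215,243.00
SEK 1,215,243.00 × 1.7415 = MXN 2,116,345.68
MXN 2,116,345.68 × 0.038986 = GBP 82,507.85
Profit = GBP 82,507.85 − GBP 81,000.00

Profit: GBP 1,507.85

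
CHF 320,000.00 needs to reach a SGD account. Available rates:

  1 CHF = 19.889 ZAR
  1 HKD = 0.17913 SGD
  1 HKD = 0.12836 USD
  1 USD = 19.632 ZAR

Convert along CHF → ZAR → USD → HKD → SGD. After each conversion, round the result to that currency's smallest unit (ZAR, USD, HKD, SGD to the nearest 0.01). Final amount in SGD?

CHF 320,000.00 × 19.889 = ZAR 6,364,480.00
ZAR 6,364,480.00 ÷ 19.632 = USD 324,189.08
USD 324,189.08 ÷ 0.12836 = HKD 2,525,623.87
HKD 2,525,623.87 × 0.17913 = SGD 452,415.00

SGD 452,415.00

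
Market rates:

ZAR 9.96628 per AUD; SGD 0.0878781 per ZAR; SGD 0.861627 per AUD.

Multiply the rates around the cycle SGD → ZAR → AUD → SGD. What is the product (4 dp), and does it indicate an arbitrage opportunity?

Around SGD → ZAR → AUD → SGD: 1 ÷ 0.0878781 ÷ 9.96628 × 0.861627 = 0.983797
Product < 1; profitable direction is SGD → AUD → ZAR → SGD.

0.9838 (arbitrage exists)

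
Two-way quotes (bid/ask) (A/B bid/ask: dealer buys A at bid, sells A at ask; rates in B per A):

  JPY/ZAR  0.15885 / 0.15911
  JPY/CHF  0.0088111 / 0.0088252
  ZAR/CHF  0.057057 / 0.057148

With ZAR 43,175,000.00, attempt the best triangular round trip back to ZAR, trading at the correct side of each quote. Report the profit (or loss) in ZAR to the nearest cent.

Best loop ZAR → CHF → JPY → ZAR:
ZAR 43,175,000.00 × 0.057057 (sell ZAR at bid) = CHF 2,463,435.97
CHF 2,463,435.97 ÷ 0.0088252 (buy JPY at ask) = JPY 279,136,561
JPY 279,136,561 × 0.15885 (sell JPY at bid) = ZAR 44,340,842.66

Net profit: ZAR 1,165,842.66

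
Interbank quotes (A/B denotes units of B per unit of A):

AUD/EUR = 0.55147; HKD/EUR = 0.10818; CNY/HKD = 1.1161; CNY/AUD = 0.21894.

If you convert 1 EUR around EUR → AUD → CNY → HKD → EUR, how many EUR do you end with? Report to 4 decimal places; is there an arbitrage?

Around EUR → AUD → CNY → HKD → EUR: 1 ÷ 0.55147 ÷ 0.21894 × 1.1161 × 0.10818 = 1.000007
Product ≈ 1 (deviation 0.001%, within rounding noise).

1.0000 (no arbitrage)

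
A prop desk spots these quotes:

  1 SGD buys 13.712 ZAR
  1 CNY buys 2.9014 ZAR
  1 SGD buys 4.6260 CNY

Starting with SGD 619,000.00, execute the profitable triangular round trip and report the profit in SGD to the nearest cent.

Profit: SGD 13,380.13

Profitable loop is SGD → ZAR → CNY → SGD:
SGD 619,000.00 × 13.712 = ZAR 8,487,728.00
ZAR 8,487,728.00 ÷ 2.9014 = CNY 2,925,390.50
CNY 2,925,390.50 ÷ 4.6260 = SGD 632,380.13
Profit = SGD 632,380.13 − SGD 619,000.00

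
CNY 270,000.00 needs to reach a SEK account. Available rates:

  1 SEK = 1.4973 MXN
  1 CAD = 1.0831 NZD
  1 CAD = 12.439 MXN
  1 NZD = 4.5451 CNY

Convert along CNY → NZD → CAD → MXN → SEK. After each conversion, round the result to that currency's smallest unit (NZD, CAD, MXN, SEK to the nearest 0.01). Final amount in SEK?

SEK 455,646.89

CNY 270,000.00 ÷ 4.5451 = NZD 59,404.63
NZD 59,404.63 ÷ 1.0831 = CAD 54,846.86
CAD 54,846.86 × 12.439 = MXN 682,240.09
MXN 682,240.09 ÷ 1.4973 = SEK 455,646.89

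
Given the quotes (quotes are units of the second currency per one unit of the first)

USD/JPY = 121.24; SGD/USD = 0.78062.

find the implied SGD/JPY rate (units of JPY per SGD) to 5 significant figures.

SGD/JPY = 94.642

1 SGD × 0.78062 = 0.78062 USD
0.78062 USD × 121.24 = 94.6424 JPY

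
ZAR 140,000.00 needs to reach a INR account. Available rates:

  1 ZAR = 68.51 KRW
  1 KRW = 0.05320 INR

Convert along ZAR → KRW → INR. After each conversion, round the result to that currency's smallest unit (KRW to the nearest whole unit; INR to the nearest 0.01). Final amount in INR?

INR 510,262.48

ZAR 140,000.00 × 68.51 = KRW 9,591,400
KRW 9,591,400 × 0.05320 = INR 510,262.48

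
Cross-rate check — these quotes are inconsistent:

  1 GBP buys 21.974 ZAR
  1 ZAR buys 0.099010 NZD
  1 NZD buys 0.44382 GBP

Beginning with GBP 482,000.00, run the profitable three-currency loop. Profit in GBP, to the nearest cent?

Profitable loop is GBP → NZD → ZAR → GBP:
GBP 482,000.00 ÷ 0.44382 = NZD 1,086,025.87
NZD 1,086,025.87 ÷ 0.099010 = ZAR 10,968,850.28
ZAR 10,968,850.28 ÷ 21.974 = GBP 499,174.04
Profit = GBP 499,174.04 − GBP 482,000.00

Profit: GBP 17,174.04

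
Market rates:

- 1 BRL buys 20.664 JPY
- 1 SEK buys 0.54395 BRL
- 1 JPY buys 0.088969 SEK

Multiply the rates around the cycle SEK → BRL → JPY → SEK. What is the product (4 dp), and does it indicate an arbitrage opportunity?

Around SEK → BRL → JPY → SEK: 1 × 0.54395 × 20.664 × 0.088969 = 1.000028
Product ≈ 1 (deviation 0.003%, within rounding noise).

1.0000 (no arbitrage)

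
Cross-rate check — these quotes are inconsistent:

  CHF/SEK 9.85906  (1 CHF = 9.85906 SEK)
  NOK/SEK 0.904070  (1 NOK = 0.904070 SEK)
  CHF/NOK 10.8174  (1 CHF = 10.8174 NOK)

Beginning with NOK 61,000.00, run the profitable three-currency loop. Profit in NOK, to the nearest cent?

Profit: NOK 495.08

Profitable loop is NOK → CHF → SEK → NOK:
NOK 61,000.00 ÷ 10.8174 = CHF 5,639.06
CHF 5,639.06 × 9.85906 = SEK 55,595.86
SEK 55,595.86 ÷ 0.904070 = NOK 61,495.08
Profit = NOK 61,495.08 − NOK 61,000.00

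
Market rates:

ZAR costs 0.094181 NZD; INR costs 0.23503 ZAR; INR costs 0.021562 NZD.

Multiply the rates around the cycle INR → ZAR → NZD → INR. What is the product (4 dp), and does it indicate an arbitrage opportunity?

1.0266 (arbitrage exists)

Around INR → ZAR → NZD → INR: 1 × 0.23503 × 0.094181 ÷ 0.021562 = 1.026591
Product > 1; profitable direction is INR → ZAR → NZD → INR.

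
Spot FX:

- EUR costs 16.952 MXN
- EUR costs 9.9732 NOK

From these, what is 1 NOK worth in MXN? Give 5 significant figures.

NOK/MXN = 1.6998

1 NOK ÷ 9.9732 = 0.100269 EUR
0.100269 EUR × 16.952 = 1.69976 MXN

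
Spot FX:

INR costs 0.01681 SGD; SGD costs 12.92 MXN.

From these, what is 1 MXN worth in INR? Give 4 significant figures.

MXN/INR = 4.604

1 MXN ÷ 12.92 = 0.0773994 SGD
0.0773994 SGD ÷ 0.01681 = 4.60437 INR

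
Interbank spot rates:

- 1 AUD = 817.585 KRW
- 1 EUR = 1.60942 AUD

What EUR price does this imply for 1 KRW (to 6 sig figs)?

1 KRW ÷ 817.585 = 0.00122311 AUD
0.00122311 AUD ÷ 1.60942 = 0.000759972 EUR

KRW/EUR = 0.000759972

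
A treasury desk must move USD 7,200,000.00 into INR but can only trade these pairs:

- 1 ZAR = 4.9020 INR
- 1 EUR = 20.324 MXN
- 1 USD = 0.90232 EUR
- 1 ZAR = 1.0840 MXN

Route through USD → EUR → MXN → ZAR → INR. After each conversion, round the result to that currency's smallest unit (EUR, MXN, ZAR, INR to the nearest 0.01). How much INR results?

USD 7,200,000.00 × 0.90232 = EUR 6,496,704.00
EUR 6,496,704.00 × 20.324 = MXN 132,039,012.10
MXN 132,039,012.10 ÷ 1.0840 = ZAR 121,807,206.73
ZAR 121,807,206.73 × 4.9020 = INR 597,098,927.39

INR 597,098,927.39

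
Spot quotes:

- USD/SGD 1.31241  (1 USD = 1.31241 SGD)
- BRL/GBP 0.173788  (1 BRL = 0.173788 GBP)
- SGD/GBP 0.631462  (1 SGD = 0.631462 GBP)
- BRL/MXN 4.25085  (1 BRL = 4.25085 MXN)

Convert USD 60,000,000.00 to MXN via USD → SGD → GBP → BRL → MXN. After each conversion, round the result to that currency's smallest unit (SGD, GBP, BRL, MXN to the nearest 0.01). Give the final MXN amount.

USD 60,000,000.00 × 1.31241 = SGD 78,744,600.00
SGD 78,744,600.00 × 0.631462 = GBP 49,724,222.61
GBP 49,724,222.61 ÷ 0.173788 = BRL 286,120,000.29
BRL 286,120,000.29 × 4.25085 = MXN 1,216,253,203.23

MXN 1,216,253,203.23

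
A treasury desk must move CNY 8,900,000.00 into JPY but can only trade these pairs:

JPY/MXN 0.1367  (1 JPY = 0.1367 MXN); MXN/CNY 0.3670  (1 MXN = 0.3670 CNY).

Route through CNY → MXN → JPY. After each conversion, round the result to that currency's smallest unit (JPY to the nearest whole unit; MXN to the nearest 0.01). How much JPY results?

JPY 177,400,740

CNY 8,900,000.00 ÷ 0.3670 = MXN 24,250,681.20
MXN 24,250,681.20 ÷ 0.1367 = JPY 177,400,740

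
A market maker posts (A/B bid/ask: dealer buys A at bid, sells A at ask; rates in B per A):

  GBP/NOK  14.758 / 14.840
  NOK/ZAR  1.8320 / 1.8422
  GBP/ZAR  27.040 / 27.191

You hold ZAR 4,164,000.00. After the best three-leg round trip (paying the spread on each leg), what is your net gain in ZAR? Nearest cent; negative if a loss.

Net result: ZAR -23,636.07 (no profitable arbitrage after spreads)

Best loop ZAR → GBP → NOK → ZAR:
ZAR 4,164,000.00 ÷ 27.191 (buy GBP at ask) = GBP 153,138.91
GBP 153,138.91 × 14.758 (sell GBP at bid) = NOK 2,260,023.98
NOK 2,260,023.98 × 1.8320 (sell NOK at bid) = ZAR 4,140,363.93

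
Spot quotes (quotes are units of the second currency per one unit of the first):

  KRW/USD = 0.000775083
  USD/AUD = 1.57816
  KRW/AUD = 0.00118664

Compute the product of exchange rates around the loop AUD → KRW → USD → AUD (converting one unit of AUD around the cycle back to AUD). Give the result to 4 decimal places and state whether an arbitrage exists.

1.0308 (arbitrage exists)

Around AUD → KRW → USD → AUD: 1 ÷ 0.00118664 × 0.000775083 × 1.57816 = 1.030814
Product > 1; profitable direction is AUD → KRW → USD → AUD.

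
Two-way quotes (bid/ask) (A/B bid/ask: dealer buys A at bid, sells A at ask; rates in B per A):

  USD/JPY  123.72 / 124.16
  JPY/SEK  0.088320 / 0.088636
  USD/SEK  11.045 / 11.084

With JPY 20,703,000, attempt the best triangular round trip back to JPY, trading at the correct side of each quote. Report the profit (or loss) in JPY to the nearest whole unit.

Best loop JPY → USD → SEK → JPY:
JPY 20,703,000 ÷ 124.16 (buy USD at ask) = USD 166,744.52
USD 166,744.52 × 11.045 (sell USD at bid) = SEK 1,841,693.26
SEK 1,841,693.26 ÷ 0.088636 (buy JPY at ask) = JPY 20,778,163

Net profit: JPY 75,163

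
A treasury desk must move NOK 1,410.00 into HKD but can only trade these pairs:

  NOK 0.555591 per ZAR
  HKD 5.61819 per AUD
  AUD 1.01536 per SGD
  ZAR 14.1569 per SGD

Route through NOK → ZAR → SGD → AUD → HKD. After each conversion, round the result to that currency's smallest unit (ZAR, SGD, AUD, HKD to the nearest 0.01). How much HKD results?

NOK 1,410.00 ÷ 0.555591 = ZAR 2,537.84
ZAR 2,537.84 ÷ 14.1569 = SGD 179.27
SGD 179.27 × 1.01536 = AUD 182.02
AUD 182.02 × 5.61819 = HKD 1,022.62

HKD 1,022.62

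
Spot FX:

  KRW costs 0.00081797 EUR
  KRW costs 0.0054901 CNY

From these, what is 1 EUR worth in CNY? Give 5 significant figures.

1 EUR ÷ 0.00081797 = 1222.54 KRW
1222.54 KRW × 0.0054901 = 6.71186 CNY

EUR/CNY = 6.7119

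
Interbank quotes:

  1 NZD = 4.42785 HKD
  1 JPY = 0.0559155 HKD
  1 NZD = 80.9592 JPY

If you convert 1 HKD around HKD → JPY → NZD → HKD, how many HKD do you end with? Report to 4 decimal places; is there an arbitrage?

Around HKD → JPY → NZD → HKD: 1 ÷ 0.0559155 ÷ 80.9592 × 4.42785 = 0.978125
Product < 1; profitable direction is HKD → NZD → JPY → HKD.

0.9781 (arbitrage exists)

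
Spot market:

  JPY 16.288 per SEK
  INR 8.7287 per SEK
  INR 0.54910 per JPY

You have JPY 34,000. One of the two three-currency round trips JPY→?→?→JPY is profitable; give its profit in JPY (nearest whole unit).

Profitable loop is JPY → INR → SEK → JPY:
JPY 34,000 × 0.54910 = INR 18,669.40
INR 18,669.40 ÷ 8.7287 = SEK 2,138.85
SEK 2,138.85 × 16.288 = JPY 34,838
Profit = JPY 34,838 − JPY 34,000

Profit: JPY 838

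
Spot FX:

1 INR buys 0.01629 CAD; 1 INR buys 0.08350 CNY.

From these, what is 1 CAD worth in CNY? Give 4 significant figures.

1 CAD ÷ 0.01629 = 61.3874 INR
61.3874 INR × 0.08350 = 5.12584 CNY

CAD/CNY = 5.126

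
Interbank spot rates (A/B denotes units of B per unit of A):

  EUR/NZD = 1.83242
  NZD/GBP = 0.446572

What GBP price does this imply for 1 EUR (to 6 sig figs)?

EUR/GBP = 0.818307

1 EUR × 1.83242 = 1.83242 NZD
1.83242 NZD × 0.446572 = 0.818307 GBP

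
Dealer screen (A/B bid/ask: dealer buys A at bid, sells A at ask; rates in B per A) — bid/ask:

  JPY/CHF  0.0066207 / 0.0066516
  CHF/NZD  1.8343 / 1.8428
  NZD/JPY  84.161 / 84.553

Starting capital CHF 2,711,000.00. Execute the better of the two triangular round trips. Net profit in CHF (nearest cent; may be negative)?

Best loop CHF → NZD → JPY → CHF:
CHF 2,711,000.00 × 1.8343 (sell CHF at bid) = NZD 4,972,787.30
NZD 4,972,787.30 × 84.161 (sell NZD at bid) = JPY 418,514,752
JPY 418,514,752 × 0.0066207 (sell JPY at bid) = CHF 2,770,860.62

Net profit: CHF 59,860.62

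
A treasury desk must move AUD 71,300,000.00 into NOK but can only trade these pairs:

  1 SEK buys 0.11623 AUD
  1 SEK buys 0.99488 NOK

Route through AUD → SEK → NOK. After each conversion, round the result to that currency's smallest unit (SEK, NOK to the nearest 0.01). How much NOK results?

AUD 71,300,000.00 ÷ 0.11623 = SEK 613,438,871.20
SEK 613,438,871.20 × 0.99488 = NOK 610,298,064.18

NOK 610,298,064.18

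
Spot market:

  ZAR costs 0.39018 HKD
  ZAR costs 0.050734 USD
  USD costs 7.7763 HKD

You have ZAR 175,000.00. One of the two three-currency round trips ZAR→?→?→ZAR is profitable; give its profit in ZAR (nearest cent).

Profitable loop is ZAR → USD → HKD → ZAR:
ZAR 175,000.00 × 0.050734 = USD 8,878.45
USD 8,878.45 × 7.7763 = HKD 69,041.49
HKD 69,041.49 ÷ 0.39018 = ZAR 176,947.80
Profit = ZAR 176,947.80 − ZAR 175,000.00

Profit: ZAR 1,947.80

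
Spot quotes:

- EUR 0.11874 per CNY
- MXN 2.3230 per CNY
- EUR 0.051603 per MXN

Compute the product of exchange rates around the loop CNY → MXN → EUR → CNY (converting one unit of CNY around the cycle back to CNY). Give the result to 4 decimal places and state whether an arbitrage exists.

1.0095 (arbitrage exists)

Around CNY → MXN → EUR → CNY: 1 × 2.3230 × 0.051603 ÷ 0.11874 = 1.009548
Product > 1; profitable direction is CNY → MXN → EUR → CNY.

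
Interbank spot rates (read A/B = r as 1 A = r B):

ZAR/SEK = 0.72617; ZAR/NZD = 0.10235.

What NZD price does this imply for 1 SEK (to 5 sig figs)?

SEK/NZD = 0.14094

1 SEK ÷ 0.72617 = 1.37709 ZAR
1.37709 ZAR × 0.10235 = 0.140945 NZD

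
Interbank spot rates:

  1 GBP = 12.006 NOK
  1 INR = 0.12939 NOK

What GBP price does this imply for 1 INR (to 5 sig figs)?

1 INR × 0.12939 = 0.12939 NOK
0.12939 NOK ÷ 12.006 = 0.0107771 GBP

INR/GBP = 0.010777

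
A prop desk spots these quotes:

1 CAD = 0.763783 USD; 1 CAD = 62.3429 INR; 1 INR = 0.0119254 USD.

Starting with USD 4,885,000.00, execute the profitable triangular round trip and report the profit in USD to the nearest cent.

Profit: USD 133,507.76

Profitable loop is USD → INR → CAD → USD:
USD 4,885,000.00 ÷ 0.0119254 = INR 409,629,865.66
INR 409,629,865.66 ÷ 62.3429 = CAD 6,570,593.69
CAD 6,570,593.69 × 0.763783 = USD 5,018,507.76
Profit = USD 5,018,507.76 − USD 4,885,000.00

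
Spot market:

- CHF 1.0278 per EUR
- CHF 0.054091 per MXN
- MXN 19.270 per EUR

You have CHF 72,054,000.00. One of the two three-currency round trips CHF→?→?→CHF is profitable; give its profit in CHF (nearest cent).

Profit: CHF 1,018,877.07

Profitable loop is CHF → EUR → MXN → CHF:
CHF 72,054,000.00 ÷ 1.0278 = EUR 70,105,078.81
EUR 70,105,078.81 × 19.270 = MXN 1,350,924,868.65
MXN 1,350,924,868.65 × 0.054091 = CHF 73,072,877.07
Profit = CHF 73,072,877.07 − CHF 72,054,000.00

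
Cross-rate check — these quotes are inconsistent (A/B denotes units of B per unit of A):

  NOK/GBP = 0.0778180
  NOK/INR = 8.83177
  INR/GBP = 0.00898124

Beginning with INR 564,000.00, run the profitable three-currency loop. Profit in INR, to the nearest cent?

Profitable loop is INR → GBP → NOK → INR:
INR 564,000.00 × 0.00898124 = GBP 5,065.42
GBP 5,065.42 ÷ 0.0778180 = NOK 65,093.16
NOK 65,093.16 × 8.83177 = INR 574,887.80
Profit = INR 574,887.80 − INR 564,000.00

Profit: INR 10,887.80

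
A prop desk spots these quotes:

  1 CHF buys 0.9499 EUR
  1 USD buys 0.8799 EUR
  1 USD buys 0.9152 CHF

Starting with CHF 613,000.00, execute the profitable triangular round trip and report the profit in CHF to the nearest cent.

Profit: CHF 7,440.15

Profitable loop is CHF → USD → EUR → CHF:
CHF 613,000.00 ÷ 0.9152 = USD 669,798.95
USD 669,798.95 × 0.8799 = EUR 589,356.10
EUR 589,356.10 ÷ 0.9499 = CHF 620,440.15
Profit = CHF 620,440.15 − CHF 613,000.00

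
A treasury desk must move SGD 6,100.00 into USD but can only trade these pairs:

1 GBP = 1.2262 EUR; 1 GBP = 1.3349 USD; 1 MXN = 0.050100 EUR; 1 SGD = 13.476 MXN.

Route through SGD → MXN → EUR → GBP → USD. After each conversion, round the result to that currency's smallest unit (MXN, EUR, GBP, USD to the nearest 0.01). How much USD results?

SGD 6,100.00 × 13.476 = MXN 82,203.60
MXN 82,203.60 × 0.050100 = EUR 4,118.40
EUR 4,118.40 ÷ 1.2262 = GBP 3,358.67
GBP 3,358.67 × 1.3349 = USD 4,483.49

USD 4,483.49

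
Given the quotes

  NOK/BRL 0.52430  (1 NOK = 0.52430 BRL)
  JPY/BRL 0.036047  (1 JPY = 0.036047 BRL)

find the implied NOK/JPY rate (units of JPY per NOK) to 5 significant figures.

1 NOK × 0.52430 = 0.5243 BRL
0.5243 BRL ÷ 0.036047 = 14.5449 JPY

NOK/JPY = 14.545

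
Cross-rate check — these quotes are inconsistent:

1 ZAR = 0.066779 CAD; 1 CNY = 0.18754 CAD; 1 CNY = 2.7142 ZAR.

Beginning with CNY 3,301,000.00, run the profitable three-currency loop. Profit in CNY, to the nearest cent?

Profit: CNY 114,526.65

Profitable loop is CNY → CAD → ZAR → CNY:
CNY 3,301,000.00 × 0.18754 = CAD 619,069.54
CAD 619,069.54 ÷ 0.066779 = ZAR 9,270,422.44
ZAR 9,270,422.44 ÷ 2.7142 = CNY 3,415,526.65
Profit = CNY 3,415,526.65 − CNY 3,301,000.00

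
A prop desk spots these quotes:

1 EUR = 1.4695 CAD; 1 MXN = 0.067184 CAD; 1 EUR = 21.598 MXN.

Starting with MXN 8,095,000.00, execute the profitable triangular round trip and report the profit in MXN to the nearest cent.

Profit: MXN 102,983.68

Profitable loop is MXN → EUR → CAD → MXN:
MXN 8,095,000.00 ÷ 21.598 = EUR 374,803.22
EUR 374,803.22 × 1.4695 = CAD 550,773.34
CAD 550,773.34 ÷ 0.067184 = MXN 8,197,983.68
Profit = MXN 8,197,983.68 − MXN 8,095,000.00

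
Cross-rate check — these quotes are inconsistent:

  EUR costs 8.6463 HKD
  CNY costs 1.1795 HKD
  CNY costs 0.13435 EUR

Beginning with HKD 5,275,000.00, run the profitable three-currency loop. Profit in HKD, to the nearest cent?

Profit: HKD 81,146.39

Profitable loop is HKD → EUR → CNY → HKD:
HKD 5,275,000.00 ÷ 8.6463 = EUR 610,087.55
EUR 610,087.55 ÷ 0.13435 = CNY 4,541,031.28
CNY 4,541,031.28 × 1.1795 = HKD 5,356,146.39
Profit = HKD 5,356,146.39 − HKD 5,275,000.00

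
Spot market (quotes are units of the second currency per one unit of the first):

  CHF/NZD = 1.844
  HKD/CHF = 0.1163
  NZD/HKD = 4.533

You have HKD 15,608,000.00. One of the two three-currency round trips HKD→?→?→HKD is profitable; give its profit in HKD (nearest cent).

Profitable loop is HKD → NZD → CHF → HKD:
HKD 15,608,000.00 ÷ 4.533 = NZD 3,443,194.35
NZD 3,443,194.35 ÷ 1.844 = CHF 1,867,242.06
CHF 1,867,242.06 ÷ 0.1163 = HKD 16,055,391.72
Profit = HKD 16,055,391.72 − HKD 15,608,000.00

Profit: HKD 447,391.72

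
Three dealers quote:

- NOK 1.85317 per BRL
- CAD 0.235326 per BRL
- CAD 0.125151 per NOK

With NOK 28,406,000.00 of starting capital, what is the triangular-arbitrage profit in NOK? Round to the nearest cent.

Profitable loop is NOK → BRL → CAD → NOK:
NOK 28,406,000.00 ÷ 1.85317 = BRL 15,328,329.30
BRL 15,328,329.30 × 0.235326 = CAD 3,607,154.42
CAD 3,607,154.42 ÷ 0.125151 = NOK 28,822,417.88
Profit = NOK 28,822,417.88 − NOK 28,406,000.00

Profit: NOK 416,417.88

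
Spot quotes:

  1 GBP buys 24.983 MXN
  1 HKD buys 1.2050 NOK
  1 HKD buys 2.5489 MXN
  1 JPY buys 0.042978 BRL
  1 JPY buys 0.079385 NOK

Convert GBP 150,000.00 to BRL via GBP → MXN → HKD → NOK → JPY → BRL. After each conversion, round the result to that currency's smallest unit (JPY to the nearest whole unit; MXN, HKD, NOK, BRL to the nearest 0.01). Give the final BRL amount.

GBP 150,000.00 × 24.983 = MXN 3,747,450.00
MXN 3,747,450.00 ÷ 2.5489 = HKD 1,470,222.45
HKD 1,470,222.45 × 1.2050 = NOK 1,771,618.05
NOK 1,771,618.05 ÷ 0.079385 = JPY 22,316,786
JPY 22,316,786 × 0.042978 = BRL 959,130.83

BRL 959,130.83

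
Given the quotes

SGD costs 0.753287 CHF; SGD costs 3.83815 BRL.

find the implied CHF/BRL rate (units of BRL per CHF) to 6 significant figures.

1 CHF ÷ 0.753287 = 1.32752 SGD
1.32752 SGD × 3.83815 = 5.0952 BRL

CHF/BRL = 5.09520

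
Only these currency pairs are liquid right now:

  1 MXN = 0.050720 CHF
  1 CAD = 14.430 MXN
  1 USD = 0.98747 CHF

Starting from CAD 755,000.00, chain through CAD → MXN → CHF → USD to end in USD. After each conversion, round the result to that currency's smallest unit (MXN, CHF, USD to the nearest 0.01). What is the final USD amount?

CAD 755,000.00 × 14.430 = MXN 10,894,650.00
MXN 10,894,650.00 × 0.050720 = CHF 552,576.65
CHF 552,576.65 ÷ 0.98747 = USD 559,588.29

USD 559,588.29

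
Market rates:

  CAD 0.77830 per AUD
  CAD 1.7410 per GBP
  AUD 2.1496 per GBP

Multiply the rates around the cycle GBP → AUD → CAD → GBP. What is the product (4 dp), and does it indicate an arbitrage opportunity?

Around GBP → AUD → CAD → GBP: 1 × 2.1496 × 0.77830 ÷ 1.7410 = 0.960961
Product < 1; profitable direction is GBP → CAD → AUD → GBP.

0.9610 (arbitrage exists)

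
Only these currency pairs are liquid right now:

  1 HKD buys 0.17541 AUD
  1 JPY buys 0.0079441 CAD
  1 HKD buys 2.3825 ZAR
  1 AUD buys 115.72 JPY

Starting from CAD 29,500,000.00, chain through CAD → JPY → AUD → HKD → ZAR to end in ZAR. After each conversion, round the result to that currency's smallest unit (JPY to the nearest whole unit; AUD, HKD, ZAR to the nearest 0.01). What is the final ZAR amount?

ZAR 435,860,436.37

CAD 29,500,000.00 ÷ 0.0079441 = JPY 3,713,447,716
JPY 3,713,447,716 ÷ 115.72 = AUD 32,089,938.78
AUD 32,089,938.78 ÷ 0.17541 = HKD 182,942,470.67
HKD 182,942,470.67 × 2.3825 = ZAR 435,860,436.37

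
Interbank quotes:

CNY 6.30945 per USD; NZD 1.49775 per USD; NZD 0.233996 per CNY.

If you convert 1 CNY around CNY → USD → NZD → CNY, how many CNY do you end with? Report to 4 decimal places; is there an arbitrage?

Around CNY → USD → NZD → CNY: 1 ÷ 6.30945 × 1.49775 ÷ 0.233996 = 1.014470
Product > 1; profitable direction is CNY → USD → NZD → CNY.

1.0145 (arbitrage exists)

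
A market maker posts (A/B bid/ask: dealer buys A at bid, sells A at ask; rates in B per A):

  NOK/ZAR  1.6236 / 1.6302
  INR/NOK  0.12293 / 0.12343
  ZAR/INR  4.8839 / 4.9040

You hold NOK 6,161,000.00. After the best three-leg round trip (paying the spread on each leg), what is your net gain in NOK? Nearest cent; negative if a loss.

Net profit: NOK 82,658.33

Best loop NOK → INR → ZAR → NOK:
NOK 6,161,000.00 ÷ 0.12343 (buy INR at ask) = INR 49,914,931.54
INR 49,914,931.54 ÷ 4.9040 (buy ZAR at ask) = ZAR 10,178,411.81
ZAR 10,178,411.81 ÷ 1.6302 (buy NOK at ask) = NOK 6,243,658.33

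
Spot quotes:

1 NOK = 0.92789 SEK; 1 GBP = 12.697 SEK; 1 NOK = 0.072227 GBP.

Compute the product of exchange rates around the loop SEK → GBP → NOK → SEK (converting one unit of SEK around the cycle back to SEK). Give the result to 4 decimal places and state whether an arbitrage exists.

Around SEK → GBP → NOK → SEK: 1 ÷ 12.697 ÷ 0.072227 × 0.92789 = 1.011803
Product > 1; profitable direction is SEK → GBP → NOK → SEK.

1.0118 (arbitrage exists)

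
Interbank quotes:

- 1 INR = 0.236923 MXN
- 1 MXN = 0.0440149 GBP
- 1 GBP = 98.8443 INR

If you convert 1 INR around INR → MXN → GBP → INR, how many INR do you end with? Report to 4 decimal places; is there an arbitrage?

Around INR → MXN → GBP → INR: 1 × 0.236923 × 0.0440149 × 98.8443 = 1.030762
Product > 1; profitable direction is INR → MXN → GBP → INR.

1.0308 (arbitrage exists)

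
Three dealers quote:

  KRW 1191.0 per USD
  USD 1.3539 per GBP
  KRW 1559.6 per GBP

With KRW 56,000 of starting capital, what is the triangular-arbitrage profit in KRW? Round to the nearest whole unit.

Profitable loop is KRW → GBP → USD → KRW:
KRW 56,000 ÷ 1559.6 = GBP 35.91
GBP 35.91 × 1.3539 = USD 48.61
USD 48.61 × 1191.0 = KRW 57,899
Profit = KRW 57,899 − KRW 56,000

Profit: KRW 1,899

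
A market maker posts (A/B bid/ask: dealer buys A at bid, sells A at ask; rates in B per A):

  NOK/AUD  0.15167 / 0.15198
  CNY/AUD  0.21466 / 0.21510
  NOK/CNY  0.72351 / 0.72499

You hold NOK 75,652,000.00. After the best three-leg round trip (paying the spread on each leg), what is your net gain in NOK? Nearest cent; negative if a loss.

Net profit: NOK 1,656,925.44

Best loop NOK → CNY → AUD → NOK:
NOK 75,652,000.00 × 0.72351 (sell NOK at bid) = CNY 54,734,978.52
CNY 54,734,978.52 × 0.21466 (sell CNY at bid) = AUD 11,749,410.49
AUD 11,749,410.49 ÷ 0.15198 (buy NOK at ask) = NOK 77,308,925.44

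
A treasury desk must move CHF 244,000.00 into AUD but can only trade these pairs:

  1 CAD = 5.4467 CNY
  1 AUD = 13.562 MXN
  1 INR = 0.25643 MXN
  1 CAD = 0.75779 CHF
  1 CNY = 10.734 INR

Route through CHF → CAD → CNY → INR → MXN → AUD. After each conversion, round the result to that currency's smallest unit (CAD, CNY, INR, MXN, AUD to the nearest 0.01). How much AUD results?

CHF 244,000.00 ÷ 0.75779 = CAD 321,988.94
CAD 321,988.94 × 5.4467 = CNY 1,753,777.16
CNY 1,753,777.16 × 10.734 = INR 18,825,044.04
INR 18,825,044.04 × 0.25643 = MXN 4,827,306.04
MXN 4,827,306.04 ÷ 13.562 = AUD 355,943.52

AUD 355,943.52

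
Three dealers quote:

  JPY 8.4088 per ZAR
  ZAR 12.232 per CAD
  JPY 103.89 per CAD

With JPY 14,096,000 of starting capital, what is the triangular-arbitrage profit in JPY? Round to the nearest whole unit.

Profitable loop is JPY → ZAR → CAD → JPY:
JPY 14,096,000 ÷ 8.4088 = ZAR 1,676,339.07
ZAR 1,676,339.07 ÷ 12.232 = CAD 137,045.38
CAD 137,045.38 × 103.89 = JPY 14,237,644
Profit = JPY 14,237,644 − JPY 14,096,000

Profit: JPY 141,644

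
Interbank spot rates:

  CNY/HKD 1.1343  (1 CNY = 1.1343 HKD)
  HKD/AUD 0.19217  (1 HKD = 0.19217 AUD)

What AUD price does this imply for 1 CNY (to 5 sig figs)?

1 CNY × 1.1343 = 1.1343 HKD
1.1343 HKD × 0.19217 = 0.217978 AUD

CNY/AUD = 0.21798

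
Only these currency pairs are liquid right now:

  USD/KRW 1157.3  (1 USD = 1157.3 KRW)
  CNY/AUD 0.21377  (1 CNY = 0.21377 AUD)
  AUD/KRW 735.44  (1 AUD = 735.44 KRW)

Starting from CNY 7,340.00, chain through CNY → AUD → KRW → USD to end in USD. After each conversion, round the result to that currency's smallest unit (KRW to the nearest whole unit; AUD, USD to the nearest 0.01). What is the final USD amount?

CNY 7,340.00 × 0.21377 = AUD 1,569.07
AUD 1,569.07 × 735.44 = KRW 1,153,957
KRW 1,153,957 ÷ 1157.3 = USD 997.11

USD 997.11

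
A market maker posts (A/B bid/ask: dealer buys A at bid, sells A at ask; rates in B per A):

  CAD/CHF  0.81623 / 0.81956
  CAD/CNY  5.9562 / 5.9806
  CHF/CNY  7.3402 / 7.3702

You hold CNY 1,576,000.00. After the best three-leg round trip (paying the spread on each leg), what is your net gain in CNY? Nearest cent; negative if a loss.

Net profit: CNY 2,817.40

Best loop CNY → CAD → CHF → CNY:
CNY 1,576,000.00 ÷ 5.9806 (buy CAD at ask) = CAD 263,518.71
CAD 263,518.71 × 0.81623 (sell CAD at bid) = CHF 215,091.88
CHF 215,091.88 × 7.3402 (sell CHF at bid) = CNY 1,578,817.40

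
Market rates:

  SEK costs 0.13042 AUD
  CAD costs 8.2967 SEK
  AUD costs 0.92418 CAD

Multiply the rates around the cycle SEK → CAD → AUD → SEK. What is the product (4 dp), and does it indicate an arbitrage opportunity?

1.0000 (no arbitrage)

Around SEK → CAD → AUD → SEK: 1 ÷ 8.2967 ÷ 0.92418 ÷ 0.13042 = 0.999986
Product ≈ 1 (deviation 0.001%, within rounding noise).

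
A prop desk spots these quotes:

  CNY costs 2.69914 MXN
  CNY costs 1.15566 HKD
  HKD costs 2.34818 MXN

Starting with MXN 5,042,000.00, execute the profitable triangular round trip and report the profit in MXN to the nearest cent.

Profitable loop is MXN → CNY → HKD → MXN:
MXN 5,042,000.00 ÷ 2.69914 = CNY 1,868,002.40
CNY 1,868,002.40 × 1.15566 = HKD 2,158,775.65
HKD 2,158,775.65 × 2.34818 = MXN 5,069,193.82
Profit = MXN 5,069,193.82 − MXN 5,042,000.00

Profit: MXN 27,193.82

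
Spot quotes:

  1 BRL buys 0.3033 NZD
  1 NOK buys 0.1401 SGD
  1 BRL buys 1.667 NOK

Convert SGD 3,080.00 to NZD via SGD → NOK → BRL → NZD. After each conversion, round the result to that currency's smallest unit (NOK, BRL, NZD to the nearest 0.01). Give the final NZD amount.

SGD 3,080.00 ÷ 0.1401 = NOK 21,984.30
NOK 21,984.30 ÷ 1.667 = BRL 13,187.94
BRL 13,187.94 × 0.3033 = NZD 3,999.90

NZD 3,999.90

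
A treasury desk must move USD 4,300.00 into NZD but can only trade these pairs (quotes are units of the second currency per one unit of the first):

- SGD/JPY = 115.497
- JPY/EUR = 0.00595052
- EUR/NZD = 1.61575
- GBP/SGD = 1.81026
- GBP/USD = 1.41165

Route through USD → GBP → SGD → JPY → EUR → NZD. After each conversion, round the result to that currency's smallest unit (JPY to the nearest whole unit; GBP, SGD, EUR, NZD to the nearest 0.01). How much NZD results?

NZD 6,123.26

USD 4,300.00 ÷ 1.41165 = GBP 3,046.08
GBP 3,046.08 × 1.81026 = SGD 5,514.20
SGD 5,514.20 × 115.497 = JPY 636,874
JPY 636,874 × 0.00595052 = EUR 3,789.73
EUR 3,789.73 × 1.61575 = NZD 6,123.26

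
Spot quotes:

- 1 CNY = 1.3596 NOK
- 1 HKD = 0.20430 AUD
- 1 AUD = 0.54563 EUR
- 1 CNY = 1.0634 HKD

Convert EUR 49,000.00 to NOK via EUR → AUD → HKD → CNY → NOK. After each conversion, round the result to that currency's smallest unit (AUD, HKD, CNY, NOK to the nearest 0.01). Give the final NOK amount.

EUR 49,000.00 ÷ 0.54563 = AUD 89,804.45
AUD 89,804.45 ÷ 0.20430 = HKD 439,571.46
HKD 439,571.46 ÷ 1.0634 = CNY 413,364.17
CNY 413,364.17 × 1.3596 = NOK 562,009.93

NOK 562,009.93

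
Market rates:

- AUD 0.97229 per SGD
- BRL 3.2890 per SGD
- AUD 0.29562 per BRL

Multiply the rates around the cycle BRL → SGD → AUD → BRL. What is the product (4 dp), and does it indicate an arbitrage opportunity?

1.0000 (no arbitrage)

Around BRL → SGD → AUD → BRL: 1 ÷ 3.2890 × 0.97229 ÷ 0.29562 = 0.999996
Product ≈ 1 (deviation 0.000%, within rounding noise).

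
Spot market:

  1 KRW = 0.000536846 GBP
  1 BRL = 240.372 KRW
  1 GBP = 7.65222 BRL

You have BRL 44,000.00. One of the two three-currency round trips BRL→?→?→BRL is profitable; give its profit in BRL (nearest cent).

Profit: BRL 558.61

Profitable loop is BRL → GBP → KRW → BRL:
BRL 44,000.00 ÷ 7.65222 = GBP 5,749.97
GBP 5,749.97 ÷ 0.000536846 = KRW 10,710,642
KRW 10,710,642 ÷ 240.372 = BRL 44,558.61
Profit = BRL 44,558.61 − BRL 44,000.00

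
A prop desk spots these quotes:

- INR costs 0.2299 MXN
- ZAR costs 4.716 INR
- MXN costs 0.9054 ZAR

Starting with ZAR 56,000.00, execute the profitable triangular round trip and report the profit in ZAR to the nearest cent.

Profitable loop is ZAR → MXN → INR → ZAR:
ZAR 56,000.00 ÷ 0.9054 = MXN 61,851.12
MXN 61,851.12 ÷ 0.2299 = INR 269,034.87
INR 269,034.87 ÷ 4.716 = ZAR 57,047.26
Profit = ZAR 57,047.26 − ZAR 56,000.00

Profit: ZAR 1,047.26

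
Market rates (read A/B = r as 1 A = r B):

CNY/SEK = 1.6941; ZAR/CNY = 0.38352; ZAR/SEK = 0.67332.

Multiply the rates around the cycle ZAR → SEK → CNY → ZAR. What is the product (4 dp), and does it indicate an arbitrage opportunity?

Around ZAR → SEK → CNY → ZAR: 1 × 0.67332 ÷ 1.6941 ÷ 0.38352 = 1.036321
Product > 1; profitable direction is ZAR → SEK → CNY → ZAR.

1.0363 (arbitrage exists)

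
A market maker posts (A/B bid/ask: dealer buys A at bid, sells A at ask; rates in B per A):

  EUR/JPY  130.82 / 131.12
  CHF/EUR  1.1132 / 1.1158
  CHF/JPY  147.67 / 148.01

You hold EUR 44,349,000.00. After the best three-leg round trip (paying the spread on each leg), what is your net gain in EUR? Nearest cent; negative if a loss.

Net profit: EUR 414,167.36

Best loop EUR → CHF → JPY → EUR:
EUR 44,349,000.00 ÷ 1.1158 (buy CHF at ask) = CHF 39,746,370.32
CHF 39,746,370.32 × 147.67 (sell CHF at bid) = JPY 5,869,346,505
JPY 5,869,346,505 ÷ 131.12 (buy EUR at ask) = EUR 44,763,167.36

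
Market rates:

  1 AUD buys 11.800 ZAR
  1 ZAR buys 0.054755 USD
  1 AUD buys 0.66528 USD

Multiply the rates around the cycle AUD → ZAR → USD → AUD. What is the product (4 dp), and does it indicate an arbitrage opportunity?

Around AUD → ZAR → USD → AUD: 1 × 11.800 × 0.054755 ÷ 0.66528 = 0.971184
Product < 1; profitable direction is AUD → USD → ZAR → AUD.

0.9712 (arbitrage exists)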